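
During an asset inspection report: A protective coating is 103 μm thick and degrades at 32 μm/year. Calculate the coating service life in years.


Service life = thickness / degradation rate
Life = 103 / 32 = 3.2 years

3.2 years


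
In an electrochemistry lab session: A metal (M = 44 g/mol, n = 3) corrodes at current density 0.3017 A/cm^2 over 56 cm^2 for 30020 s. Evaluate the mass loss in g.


Apply Faraday's law: m = i*A*t*M / (n*F)
Total charge passed Q = i*A*t = 0.3017*56*30020 = 507193.904 C
m = Q*M/(n*F) = 507193.904*44/(3*96485) = 77.09845 g

77.09845 g


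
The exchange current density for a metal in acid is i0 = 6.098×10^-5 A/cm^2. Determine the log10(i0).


i0 = 6.098×10^-5 A/cm^2
log10(i0) = -4.215

-4.215


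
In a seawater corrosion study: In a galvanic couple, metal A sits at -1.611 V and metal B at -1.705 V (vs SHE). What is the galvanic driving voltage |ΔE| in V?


Driving voltage is the absolute potential difference.
|ΔE| = |-1.611 − (-1.705)| = 0.094 V

0.094 V


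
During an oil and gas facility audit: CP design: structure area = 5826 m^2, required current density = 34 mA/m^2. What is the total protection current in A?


I = area * current density, then convert mA → A (÷1000)
I = 5826 * 34 / 1000 = 198.08 A

198.08 A


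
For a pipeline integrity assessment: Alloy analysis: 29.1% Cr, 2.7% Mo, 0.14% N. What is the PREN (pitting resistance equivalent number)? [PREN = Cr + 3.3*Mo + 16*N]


Apply the PREN formula: PREN = Cr + 3.3*Mo + 16*N
PREN = 29.1 + 3.3*2.7 + 16*0.14
PREN = 29.1 + 8.91 + 2.24 = 40.25

40.25


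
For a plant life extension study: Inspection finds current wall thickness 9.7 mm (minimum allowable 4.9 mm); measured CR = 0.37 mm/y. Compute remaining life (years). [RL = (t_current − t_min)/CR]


Apply the remaining-life relation: RL = (t_current − t_min) / CR
RL = (9.7 − 4.9) / 0.37 = 4.8 / 0.37 = 13.0 years

13.0 years


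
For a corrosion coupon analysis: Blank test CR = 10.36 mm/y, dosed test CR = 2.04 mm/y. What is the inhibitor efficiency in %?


Apply the inhibitor-efficiency definition: IE = (CR_blank − CR_inh)/CR_blank × 100
IE = (10.36 − 2.04) / 10.36 × 100
IE = 8.32 / 10.36 × 100 = 80.3 %

80.3 %


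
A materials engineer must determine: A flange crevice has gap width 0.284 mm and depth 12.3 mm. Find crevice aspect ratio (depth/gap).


Aspect ratio = depth / gap
Ratio = 12.3 / 0.284 = 43.3

43.3


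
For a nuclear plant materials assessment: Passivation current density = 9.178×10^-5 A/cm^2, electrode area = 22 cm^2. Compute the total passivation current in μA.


I = i_pass * A, then convert A → μA (×10^6)
I = 9.178×10^-5 * 22 * 10^6 = 2019.16 μA

2019.16 μA


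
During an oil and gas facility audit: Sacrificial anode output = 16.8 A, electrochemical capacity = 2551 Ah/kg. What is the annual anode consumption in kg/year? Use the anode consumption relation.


Annual consumption = current * hours per year / capacity
Rate = 16.8 * 8760 / 2551 = 57.7 kg/year

57.7 kg/year


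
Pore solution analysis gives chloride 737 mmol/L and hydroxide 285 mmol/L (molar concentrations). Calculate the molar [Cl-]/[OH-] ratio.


Threshold parameter = [Cl-] / [OH-] (molar basis; both in mmol/L, so units cancel)
Ratio = 737 / 285 = 2.59

2.59


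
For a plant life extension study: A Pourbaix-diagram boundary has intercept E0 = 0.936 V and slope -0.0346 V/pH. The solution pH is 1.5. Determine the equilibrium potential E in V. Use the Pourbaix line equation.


Apply the Pourbaix line equation: E = E0 + slope*pH
E = 0.936 + (-0.0346)*1.5 = 0.936 + (-0.0519) = 0.8841 V
Rounded to 4 decimal places: E = 0.8841 V

0.8841 V


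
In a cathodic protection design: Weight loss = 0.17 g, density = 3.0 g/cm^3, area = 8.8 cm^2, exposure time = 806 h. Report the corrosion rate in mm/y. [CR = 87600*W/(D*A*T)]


Apply the mm/y weight-loss relation: CR = 87600 * W / (D * A * T)
Numerator: 87600 * 0.17 = 14892.0
Denominator: 3.0 * 8.8 * 806 = 21278.4
CR = 14892.0 / 21278.4 = 0.6999 mm/y

0.6999 mm/y


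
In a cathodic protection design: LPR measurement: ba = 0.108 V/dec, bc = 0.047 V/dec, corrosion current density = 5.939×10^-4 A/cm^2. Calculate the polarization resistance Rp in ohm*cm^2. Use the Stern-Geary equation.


Apply the Stern-Geary equation: Rp = ba*bc / (2.303*icorr*(ba+bc))
ba*bc = 0.108*0.047 = 0.005076
ba+bc = 0.155; 2.303*icorr*(ba+bc) = 2.303*5.939×10^-4*0.155 = 2.1200151×10^-4
Rp = 0.005076 / 2.1200151×10^-4 = 23.9 ohm*cm^2

23.9 ohm*cm^2


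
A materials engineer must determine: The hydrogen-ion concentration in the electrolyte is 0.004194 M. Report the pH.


pH = −log10[H+]
pH = −log10(0.004194) = 2.38

2.38


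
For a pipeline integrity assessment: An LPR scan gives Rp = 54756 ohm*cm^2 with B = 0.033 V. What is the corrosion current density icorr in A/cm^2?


Apply the Stern-Geary relation: icorr = B / Rp
icorr = 0.033 / 54756 = 6.027×10^-7 A/cm^2

6.027×10^-7 A/cm^2


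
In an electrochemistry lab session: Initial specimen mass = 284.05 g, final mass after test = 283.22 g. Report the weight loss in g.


Weight loss = initial − final
WL = 284.05 − 283.22 = 0.83 g

0.83 g


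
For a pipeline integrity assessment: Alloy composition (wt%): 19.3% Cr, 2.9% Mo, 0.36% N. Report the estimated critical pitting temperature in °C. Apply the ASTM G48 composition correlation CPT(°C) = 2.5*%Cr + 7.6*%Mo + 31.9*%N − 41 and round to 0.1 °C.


Apply the ASTM G48 empirical CPT estimate: CPT(°C) = 2.5*%Cr + 7.6*%Mo + 31.9*%N − 41
2.5*19.3 = 48.25; 7.6*2.9 = 22.04; 31.9*0.36 = 11.484
CPT = 48.25 + 22.04 + 11.484 − 41 = 40.774 °C
Rounded to 0.1 °C: CPT ≈ 40.8 °C

40.8 °C


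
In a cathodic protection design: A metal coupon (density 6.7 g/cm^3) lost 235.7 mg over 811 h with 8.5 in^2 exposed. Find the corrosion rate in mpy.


Apply the mpy weight-loss relation: CR = 534 * W / (D * A * T)
Numerator: 534 * 235.7 = 125863.8
Denominator: 6.7 * 8.5 * 811 = 46186.45
CR = 125863.8 / 46186.45 = 2.72512 mpy

2.72512 mpy


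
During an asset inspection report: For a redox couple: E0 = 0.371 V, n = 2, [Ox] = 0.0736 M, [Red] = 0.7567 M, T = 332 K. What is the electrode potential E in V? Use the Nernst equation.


Apply the Nernst equation: E = E0 + (RT/nF)*ln([Ox]/[Red])
Step 1: RT/nF = 8.314*332/(2*96485) = 0.01430403 V
Step 2: [Ox]/[Red] = 0.0736/0.7567 = 0.097264
Step 3: ln(0.097264) = -2.330326
Step 4: correction = 0.01430403 * -2.330326 = -0.033 V
E = 0.371 + -0.033 = 0.338 V

0.338 V


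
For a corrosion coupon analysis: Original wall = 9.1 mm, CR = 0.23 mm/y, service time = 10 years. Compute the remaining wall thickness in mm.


Remaining wall = original − CR × time
t = 9.1 − 0.23*10 = 9.1 − 2.3 = 6.8 mm

6.8 mm


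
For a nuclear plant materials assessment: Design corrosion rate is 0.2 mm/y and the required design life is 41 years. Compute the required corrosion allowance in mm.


Corrosion allowance = CR × design life
CA = 0.2 * 41 = 8.2 mm

8.2 mm


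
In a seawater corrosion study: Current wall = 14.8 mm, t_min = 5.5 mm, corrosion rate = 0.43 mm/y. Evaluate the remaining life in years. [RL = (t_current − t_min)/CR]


Apply the remaining-life relation: RL = (t_current − t_min) / CR
RL = (14.8 − 5.5) / 0.43 = 9.3 / 0.43 = 21.6 years

21.6 years


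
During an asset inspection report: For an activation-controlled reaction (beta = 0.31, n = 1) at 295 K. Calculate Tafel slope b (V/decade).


Apply the Tafel slope relation: b = 2.303*R*T/(beta*n*F)
Numerator: 2.303 * 8.314 * 295 = 5648.41
Denominator: 0.31 * 1 * 96485 = 29910.35
b = 5648.41 / 29910.35 = 0.1888 V/decade

0.1888 V/decade


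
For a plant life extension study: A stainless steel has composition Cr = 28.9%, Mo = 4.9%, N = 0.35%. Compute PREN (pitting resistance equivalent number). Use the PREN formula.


Apply the PREN formula: PREN = Cr + 3.3*Mo + 16*N
PREN = 28.9 + 3.3*4.9 + 16*0.35
PREN = 28.9 + 16.17 + 5.6 = 50.67

50.67


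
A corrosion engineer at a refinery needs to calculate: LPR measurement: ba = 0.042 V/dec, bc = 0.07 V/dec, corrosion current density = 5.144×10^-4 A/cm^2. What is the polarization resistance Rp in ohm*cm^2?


Apply the Stern-Geary equation: Rp = ba*bc / (2.303*icorr*(ba+bc))
ba*bc = 0.042*0.07 = 0.00294
ba+bc = 0.112; 2.303*icorr*(ba+bc) = 2.303*5.144×10^-4*0.112 = 1.3268228×10^-4
Rp = 0.00294 / 1.3268228×10^-4 = 22.2 ohm*cm^2

22.2 ohm*cm^2


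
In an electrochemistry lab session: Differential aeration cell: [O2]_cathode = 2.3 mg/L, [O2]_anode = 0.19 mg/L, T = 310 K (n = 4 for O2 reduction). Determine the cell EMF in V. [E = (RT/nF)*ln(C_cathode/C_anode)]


Apply the Nernst concentration-cell relation: E = (RT/nF)*ln(C_cathode/C_anode)
RT/nF = 8.314*310/(4*96485) = 0.00667808 V
ln(2.3/0.19) = 2.49364
E = 0.00667808 * 2.49364 = 0.01665 V

0.01665 V


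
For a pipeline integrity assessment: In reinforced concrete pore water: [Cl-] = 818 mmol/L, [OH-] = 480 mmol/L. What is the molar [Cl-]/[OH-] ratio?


Threshold parameter = [Cl-] / [OH-] (molar basis; both in mmol/L, so units cancel)
Ratio = 818 / 480 = 1.7

1.7


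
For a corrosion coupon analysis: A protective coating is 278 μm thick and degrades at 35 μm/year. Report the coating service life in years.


Service life = thickness / degradation rate
Life = 278 / 35 = 7.9 years

7.9 years


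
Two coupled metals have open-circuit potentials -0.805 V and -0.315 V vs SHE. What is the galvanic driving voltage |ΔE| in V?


Driving voltage is the absolute potential difference.
|ΔE| = |-0.805 − (-0.315)| = 0.49 V

0.49 V


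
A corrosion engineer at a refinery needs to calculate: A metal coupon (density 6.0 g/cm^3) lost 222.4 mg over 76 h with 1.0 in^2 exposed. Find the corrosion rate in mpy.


Apply the mpy weight-loss relation: CR = 534 * W / (D * A * T)
Numerator: 534 * 222.4 = 118761.6
Denominator: 6.0 * 1.0 * 76 = 456.0
CR = 118761.6 / 456.0 = 260.4421 mpy

260.4421 mpy


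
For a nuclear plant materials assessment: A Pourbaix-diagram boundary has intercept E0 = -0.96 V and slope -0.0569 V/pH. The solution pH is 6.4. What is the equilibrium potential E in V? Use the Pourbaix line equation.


Apply the Pourbaix line equation: E = E0 + slope*pH
E = -0.96 + (-0.0569)*6.4 = -0.96 + (-0.36416) = -1.32416 V
Rounded to 3 decimal places: E = -1.324 V

-1.324 V


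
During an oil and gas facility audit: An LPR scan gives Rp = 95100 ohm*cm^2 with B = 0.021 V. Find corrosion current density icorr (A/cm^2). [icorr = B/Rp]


Apply the Stern-Geary relation: icorr = B / Rp
icorr = 0.021 / 95100 = 2.208×10^-7 A/cm^2

2.208×10^-7 A/cm^2


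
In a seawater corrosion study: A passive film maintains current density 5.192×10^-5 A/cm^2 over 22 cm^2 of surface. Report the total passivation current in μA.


I = i_pass * A, then convert A → μA (×10^6)
I = 5.192×10^-5 * 22 * 10^6 = 1142.24 μA

1142.24 μA


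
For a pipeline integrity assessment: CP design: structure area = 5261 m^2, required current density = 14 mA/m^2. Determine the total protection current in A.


I = area * current density, then convert mA → A (÷1000)
I = 5261 * 14 / 1000 = 73.65 A

73.65 A


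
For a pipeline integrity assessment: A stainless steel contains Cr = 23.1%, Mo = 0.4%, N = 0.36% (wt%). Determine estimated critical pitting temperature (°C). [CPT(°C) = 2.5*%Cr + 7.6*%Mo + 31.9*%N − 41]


Apply the ASTM G48 empirical CPT estimate: CPT(°C) = 2.5*%Cr + 7.6*%Mo + 31.9*%N − 41
2.5*23.1 = 57.75; 7.6*0.4 = 3.04; 31.9*0.36 = 11.484
CPT = 57.75 + 3.04 + 11.484 − 41 = 31.274 °C
Rounded to 0.1 °C: CPT ≈ 31.3 °C

31.3 °C


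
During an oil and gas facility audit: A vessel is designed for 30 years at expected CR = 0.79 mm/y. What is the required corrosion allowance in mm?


Corrosion allowance = CR × design life
CA = 0.79 * 30 = 23.7 mm

23.7 mm


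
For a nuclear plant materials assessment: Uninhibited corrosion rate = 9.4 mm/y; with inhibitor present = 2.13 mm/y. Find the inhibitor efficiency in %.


Apply the inhibitor-efficiency definition: IE = (CR_blank − CR_inh)/CR_blank × 100
IE = (9.4 − 2.13) / 9.4 × 100
IE = 7.27 / 9.4 × 100 = 77.3 %

77.3 %


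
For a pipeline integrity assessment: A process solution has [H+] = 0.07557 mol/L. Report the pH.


pH = −log10[H+]
pH = −log10(0.07557) = 1.12

1.12


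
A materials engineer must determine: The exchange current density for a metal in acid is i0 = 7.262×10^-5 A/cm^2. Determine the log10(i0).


i0 = 7.262×10^-5 A/cm^2
log10(i0) = -4.139

-4.139


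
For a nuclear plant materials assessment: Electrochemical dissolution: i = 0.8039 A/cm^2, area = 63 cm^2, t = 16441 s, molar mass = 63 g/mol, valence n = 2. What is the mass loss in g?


Apply Faraday's law: m = i*A*t*M / (n*F)
Total charge passed Q = i*A*t = 0.8039*63*16441 = 832665.9537 C
m = Q*M/(n*F) = 832665.9537*63/(2*96485) = 271.845 g

271.845 g


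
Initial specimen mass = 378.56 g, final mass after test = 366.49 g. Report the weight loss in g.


Weight loss = initial − final
WL = 378.56 − 366.49 = 12.07 g

12.07 g


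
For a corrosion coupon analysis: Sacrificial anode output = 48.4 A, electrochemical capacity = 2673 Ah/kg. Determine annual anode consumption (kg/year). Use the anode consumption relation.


Annual consumption = current * hours per year / capacity
Rate = 48.4 * 8760 / 2673 = 158.6 kg/year

158.6 kg/year


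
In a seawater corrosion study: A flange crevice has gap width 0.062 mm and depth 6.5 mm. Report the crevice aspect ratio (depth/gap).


Aspect ratio = depth / gap
Ratio = 6.5 / 0.062 = 104.8

104.8


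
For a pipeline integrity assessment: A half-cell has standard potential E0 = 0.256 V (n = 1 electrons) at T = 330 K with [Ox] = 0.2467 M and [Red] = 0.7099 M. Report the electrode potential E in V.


Apply the Nernst equation: E = E0 + (RT/nF)*ln([Ox]/[Red])
Step 1: RT/nF = 8.314*330/(1*96485) = 0.02843572 V
Step 2: [Ox]/[Red] = 0.2467/0.7099 = 0.347514
Step 3: ln(0.347514) = -1.05695
Step 4: correction = 0.02843572 * -1.05695 = -0.03 V
E = 0.256 + -0.03 = 0.226 V

0.226 V


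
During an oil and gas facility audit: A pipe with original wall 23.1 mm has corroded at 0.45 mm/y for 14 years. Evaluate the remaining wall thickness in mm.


Remaining wall = original − CR × time
t = 23.1 − 0.45*14 = 23.1 − 6.3 = 16.8 mm

16.8 mm


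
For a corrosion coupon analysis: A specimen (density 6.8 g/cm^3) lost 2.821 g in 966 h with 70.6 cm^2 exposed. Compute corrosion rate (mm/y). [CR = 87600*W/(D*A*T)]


Apply the mm/y weight-loss relation: CR = 87600 * W / (D * A * T)
Numerator: 87600 * 2.821 = 247119.6
Denominator: 6.8 * 70.6 * 966 = 463757.28
CR = 247119.6 / 463757.28 = 0.5329 mm/y

0.5329 mm/y


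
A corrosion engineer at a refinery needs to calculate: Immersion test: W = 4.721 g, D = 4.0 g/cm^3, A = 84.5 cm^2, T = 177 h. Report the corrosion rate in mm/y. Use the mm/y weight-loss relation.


Apply the mm/y weight-loss relation: CR = 87600 * W / (D * A * T)
Numerator: 87600 * 4.721 = 413559.6
Denominator: 4.0 * 84.5 * 177 = 59826.0
CR = 413559.6 / 59826.0 = 6.912707 mm/y

6.912707 mm/y


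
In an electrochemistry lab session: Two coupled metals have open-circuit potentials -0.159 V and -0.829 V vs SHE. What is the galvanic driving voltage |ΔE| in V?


Driving voltage is the absolute potential difference.
|ΔE| = |-0.159 − (-0.829)| = 0.67 V

0.67 V


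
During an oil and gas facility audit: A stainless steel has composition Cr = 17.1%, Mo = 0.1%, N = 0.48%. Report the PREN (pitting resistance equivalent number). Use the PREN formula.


Apply the PREN formula: PREN = Cr + 3.3*Mo + 16*N
PREN = 17.1 + 3.3*0.1 + 16*0.48
PREN = 17.1 + 0.33 + 7.68 = 25.11

25.11


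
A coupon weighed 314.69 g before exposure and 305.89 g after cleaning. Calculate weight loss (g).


Weight loss = initial − final
WL = 314.69 − 305.89 = 8.8 g

8.8 g


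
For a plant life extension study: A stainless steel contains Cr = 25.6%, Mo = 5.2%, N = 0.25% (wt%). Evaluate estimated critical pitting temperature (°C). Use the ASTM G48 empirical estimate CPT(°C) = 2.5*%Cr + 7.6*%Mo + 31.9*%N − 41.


Apply the ASTM G48 empirical CPT estimate: CPT(°C) = 2.5*%Cr + 7.6*%Mo + 31.9*%N − 41
2.5*25.6 = 64; 7.6*5.2 = 39.52; 31.9*0.25 = 7.975
CPT = 64 + 39.52 + 7.975 − 41 = 70.495 °C
Rounded to 0.1 °C: CPT ≈ 70.5 °C

70.5 °C


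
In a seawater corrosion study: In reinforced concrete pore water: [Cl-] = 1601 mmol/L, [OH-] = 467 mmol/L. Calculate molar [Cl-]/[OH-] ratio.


Threshold parameter = [Cl-] / [OH-] (molar basis; both in mmol/L, so units cancel)
Ratio = 1601 / 467 = 3.43

3.43


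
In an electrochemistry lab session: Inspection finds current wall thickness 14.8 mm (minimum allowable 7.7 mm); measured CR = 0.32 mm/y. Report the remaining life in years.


Apply the remaining-life relation: RL = (t_current − t_min) / CR
RL = (14.8 − 7.7) / 0.32 = 7.1 / 0.32 = 22.2 years

22.2 years


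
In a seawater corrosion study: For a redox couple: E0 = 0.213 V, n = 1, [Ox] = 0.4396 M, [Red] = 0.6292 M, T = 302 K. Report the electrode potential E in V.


Apply the Nernst equation: E = E0 + (RT/nF)*ln([Ox]/[Red])
Step 1: RT/nF = 8.314*302/(1*96485) = 0.02602299 V
Step 2: [Ox]/[Red] = 0.4396/0.6292 = 0.698665
Step 3: ln(0.698665) = -0.358584
Step 4: correction = 0.02602299 * -0.358584 = -0.009 V
E = 0.213 + -0.009 = 0.204 V

0.204 V


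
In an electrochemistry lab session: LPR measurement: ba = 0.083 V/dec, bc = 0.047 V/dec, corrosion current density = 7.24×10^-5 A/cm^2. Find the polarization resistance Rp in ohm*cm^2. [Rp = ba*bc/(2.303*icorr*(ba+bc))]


Apply the Stern-Geary equation: Rp = ba*bc / (2.303*icorr*(ba+bc))
ba*bc = 0.083*0.047 = 0.003901
ba+bc = 0.13; 2.303*icorr*(ba+bc) = 2.303*7.24×10^-5*0.13 = 2.1675836×10^-5
Rp = 0.003901 / 2.1675836×10^-5 = 179.97 ohm*cm^2

179.97 ohm*cm^2


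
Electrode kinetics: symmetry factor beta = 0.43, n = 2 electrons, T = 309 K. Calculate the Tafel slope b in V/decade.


Apply the Tafel slope relation: b = 2.303*R*T/(beta*n*F)
Numerator: 2.303 * 8.314 * 309 = 5916.47
Denominator: 0.43 * 2 * 96485 = 82977.1
b = 5916.47 / 82977.1 = 0.0713 V/decade

0.0713 V/decade


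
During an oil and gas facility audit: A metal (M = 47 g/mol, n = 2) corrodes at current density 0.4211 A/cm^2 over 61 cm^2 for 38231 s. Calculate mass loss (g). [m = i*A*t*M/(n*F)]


Apply Faraday's law: m = i*A*t*M / (n*F)
Total charge passed Q = i*A*t = 0.4211*61*38231 = 982043.5201 C
m = Q*M/(n*F) = 982043.5201*47/(2*96485) = 239.188 g

239.188 g


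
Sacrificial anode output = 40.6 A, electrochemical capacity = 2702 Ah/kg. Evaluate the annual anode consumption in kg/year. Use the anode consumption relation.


Annual consumption = current * hours per year / capacity
Rate = 40.6 * 8760 / 2702 = 131.6 kg/year

131.6 kg/year


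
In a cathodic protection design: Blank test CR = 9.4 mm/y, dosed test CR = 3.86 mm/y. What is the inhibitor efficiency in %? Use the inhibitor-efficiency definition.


Apply the inhibitor-efficiency definition: IE = (CR_blank − CR_inh)/CR_blank × 100
IE = (9.4 − 3.86) / 9.4 × 100
IE = 5.54 / 9.4 × 100 = 58.9 %

58.9 %


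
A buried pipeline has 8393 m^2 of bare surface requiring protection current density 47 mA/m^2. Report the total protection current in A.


I = area * current density, then convert mA → A (÷1000)
I = 8393 * 47 / 1000 = 394.47 A

394.47 A


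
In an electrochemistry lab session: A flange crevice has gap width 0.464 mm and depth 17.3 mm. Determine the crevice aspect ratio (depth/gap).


Aspect ratio = depth / gap
Ratio = 17.3 / 0.464 = 37.3

37.3


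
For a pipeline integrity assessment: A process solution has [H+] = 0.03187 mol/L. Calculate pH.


pH = −log10[H+]
pH = −log10(0.03187) = 1.5

1.5


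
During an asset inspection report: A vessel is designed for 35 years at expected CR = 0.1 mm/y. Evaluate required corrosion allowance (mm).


Corrosion allowance = CR × design life
CA = 0.1 * 35 = 3.5 mm

3.5 mm


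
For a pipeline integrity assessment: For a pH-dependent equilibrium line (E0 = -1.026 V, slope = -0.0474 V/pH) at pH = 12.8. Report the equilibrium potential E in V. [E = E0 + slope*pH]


Apply the Pourbaix line equation: E = E0 + slope*pH
E = -1.026 + (-0.0474)*12.8 = -1.026 + (-0.60672) = -1.63272 V
Rounded to 3 decimal places: E = -1.633 V

-1.633 V


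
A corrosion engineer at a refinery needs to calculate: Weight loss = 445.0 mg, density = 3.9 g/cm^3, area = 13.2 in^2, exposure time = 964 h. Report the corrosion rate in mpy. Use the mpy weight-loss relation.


Apply the mpy weight-loss relation: CR = 534 * W / (D * A * T)
Numerator: 534 * 445.0 = 237630.0
Denominator: 3.9 * 13.2 * 964 = 49626.72
CR = 237630.0 / 49626.72 = 4.78835 mpy

4.78835 mpy


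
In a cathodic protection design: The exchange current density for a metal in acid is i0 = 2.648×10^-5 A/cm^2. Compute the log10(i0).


i0 = 2.648×10^-5 A/cm^2
log10(i0) = -4.577

-4.577


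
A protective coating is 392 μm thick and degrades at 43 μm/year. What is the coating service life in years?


Service life = thickness / degradation rate
Life = 392 / 43 = 9.1 years

9.1 years


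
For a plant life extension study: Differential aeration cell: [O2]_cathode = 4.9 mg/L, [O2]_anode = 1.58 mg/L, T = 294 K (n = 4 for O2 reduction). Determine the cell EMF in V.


Apply the Nernst concentration-cell relation: E = (RT/nF)*ln(C_cathode/C_anode)
RT/nF = 8.314*294/(4*96485) = 0.00633341 V
ln(4.9/1.58) = 1.13181
E = 0.00633341 * 1.13181 = 0.00717 V

0.00717 V


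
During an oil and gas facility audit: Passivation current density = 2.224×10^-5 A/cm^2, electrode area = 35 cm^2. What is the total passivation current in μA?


I = i_pass * A, then convert A → μA (×10^6)
I = 2.224×10^-5 * 35 * 10^6 = 778.4 μA

778.4 μA


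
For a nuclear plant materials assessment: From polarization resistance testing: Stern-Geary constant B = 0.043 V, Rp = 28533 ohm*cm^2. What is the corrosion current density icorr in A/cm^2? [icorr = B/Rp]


Apply the Stern-Geary relation: icorr = B / Rp
icorr = 0.043 / 28533 = 1.507×10^-6 A/cm^2

1.507×10^-6 A/cm^2


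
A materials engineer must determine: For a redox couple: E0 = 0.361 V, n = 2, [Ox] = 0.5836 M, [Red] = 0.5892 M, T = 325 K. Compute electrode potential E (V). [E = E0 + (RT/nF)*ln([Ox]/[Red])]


Apply the Nernst equation: E = E0 + (RT/nF)*ln([Ox]/[Red])
Step 1: RT/nF = 8.314*325/(2*96485) = 0.01400244 V
Step 2: [Ox]/[Red] = 0.5836/0.5892 = 0.990496
Step 3: ln(0.990496) = -0.009549
Step 4: correction = 0.01400244 * -0.009549 = -0.0001 V
E = 0.361 + -0.0001 = 0.3609 V

0.3609 V


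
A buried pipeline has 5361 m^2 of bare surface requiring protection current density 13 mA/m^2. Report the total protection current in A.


I = area * current density, then convert mA → A (÷1000)
I = 5361 * 13 / 1000 = 69.69 A

69.69 A


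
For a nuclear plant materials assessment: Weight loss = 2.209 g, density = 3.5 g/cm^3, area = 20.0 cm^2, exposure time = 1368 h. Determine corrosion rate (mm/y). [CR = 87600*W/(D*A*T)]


Apply the mm/y weight-loss relation: CR = 87600 * W / (D * A * T)
Numerator: 87600 * 2.209 = 193508.4
Denominator: 3.5 * 20.0 * 1368 = 95760.0
CR = 193508.4 / 95760.0 = 2.020764 mm/y

2.020764 mm/y


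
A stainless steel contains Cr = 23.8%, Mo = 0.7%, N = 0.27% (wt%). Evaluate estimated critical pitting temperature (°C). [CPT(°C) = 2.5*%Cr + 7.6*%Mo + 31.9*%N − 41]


Apply the ASTM G48 empirical CPT estimate: CPT(°C) = 2.5*%Cr + 7.6*%Mo + 31.9*%N − 41
2.5*23.8 = 59.5; 7.6*0.7 = 5.32; 31.9*0.27 = 8.613
CPT = 59.5 + 5.32 + 8.613 − 41 = 32.433 °C
Rounded to 0.1 °C: CPT ≈ 32.4 °C

32.4 °C


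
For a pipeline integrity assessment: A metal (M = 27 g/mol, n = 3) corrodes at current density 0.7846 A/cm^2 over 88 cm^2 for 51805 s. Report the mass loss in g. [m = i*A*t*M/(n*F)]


Apply Faraday's law: m = i*A*t*M / (n*F)
Total charge passed Q = i*A*t = 0.7846*88*51805 = 3576865.864 C
m = Q*M/(n*F) = 3576865.864*27/(3*96485) = 333.6456 g

333.6456 g


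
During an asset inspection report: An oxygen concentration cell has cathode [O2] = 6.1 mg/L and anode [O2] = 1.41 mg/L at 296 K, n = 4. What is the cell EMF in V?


Apply the Nernst concentration-cell relation: E = (RT/nF)*ln(C_cathode/C_anode)
RT/nF = 8.314*296/(4*96485) = 0.00637649 V
ln(6.1/1.41) = 1.4647
E = 0.00637649 * 1.4647 = 0.00934 V

0.00934 V


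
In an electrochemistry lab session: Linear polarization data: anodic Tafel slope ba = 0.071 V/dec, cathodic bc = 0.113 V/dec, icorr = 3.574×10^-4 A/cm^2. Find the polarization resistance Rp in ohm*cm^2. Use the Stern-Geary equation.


Apply the Stern-Geary equation: Rp = ba*bc / (2.303*icorr*(ba+bc))
ba*bc = 0.071*0.113 = 0.008023
ba+bc = 0.184; 2.303*icorr*(ba+bc) = 2.303*3.574×10^-4*0.184 = 1.5144896×10^-4
Rp = 0.008023 / 1.5144896×10^-4 = 52.97 ohm*cm^2

52.97 ohm*cm^2


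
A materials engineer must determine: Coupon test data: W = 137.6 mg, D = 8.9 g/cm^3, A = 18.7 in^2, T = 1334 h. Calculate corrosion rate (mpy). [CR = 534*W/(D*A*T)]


Apply the mpy weight-loss relation: CR = 534 * W / (D * A * T)
Numerator: 534 * 137.6 = 73478.4
Denominator: 8.9 * 18.7 * 1334 = 222017.62
CR = 73478.4 / 222017.62 = 0.33096 mpy

0.33096 mpy


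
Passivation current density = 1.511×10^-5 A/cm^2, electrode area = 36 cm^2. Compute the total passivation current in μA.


I = i_pass * A, then convert A → μA (×10^6)
I = 1.511×10^-5 * 36 * 10^6 = 543.96 μA

543.96 μA


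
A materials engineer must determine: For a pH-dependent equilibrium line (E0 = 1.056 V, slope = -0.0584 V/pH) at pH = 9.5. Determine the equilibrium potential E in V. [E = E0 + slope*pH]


Apply the Pourbaix line equation: E = E0 + slope*pH
E = 1.056 + (-0.0584)*9.5 = 1.056 + (-0.5548) = 0.5012 V
Rounded to 4 decimal places: E = 0.5012 V

0.5012 V


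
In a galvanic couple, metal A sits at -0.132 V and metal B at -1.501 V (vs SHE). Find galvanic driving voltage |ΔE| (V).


Driving voltage is the absolute potential difference.
|ΔE| = |-0.132 − (-1.501)| = 1.369 V

1.369 V


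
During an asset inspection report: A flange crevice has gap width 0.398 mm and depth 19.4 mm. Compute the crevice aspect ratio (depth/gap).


Aspect ratio = depth / gap
Ratio = 19.4 / 0.398 = 48.7

48.7


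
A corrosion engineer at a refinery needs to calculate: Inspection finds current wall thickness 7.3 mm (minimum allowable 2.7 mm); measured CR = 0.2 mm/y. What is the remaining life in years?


Apply the remaining-life relation: RL = (t_current − t_min) / CR
RL = (7.3 − 2.7) / 0.2 = 4.6 / 0.2 = 23.0 years

23.0 years


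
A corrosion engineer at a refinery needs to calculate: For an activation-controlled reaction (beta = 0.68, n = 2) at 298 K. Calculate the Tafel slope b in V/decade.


Apply the Tafel slope relation: b = 2.303*R*T/(beta*n*F)
Numerator: 2.303 * 8.314 * 298 = 5705.85
Denominator: 0.68 * 2 * 96485 = 131219.6
b = 5705.85 / 131219.6 = 0.0435 V/decade

0.0435 V/decade


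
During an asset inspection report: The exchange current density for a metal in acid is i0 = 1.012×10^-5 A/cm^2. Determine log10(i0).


i0 = 1.012×10^-5 A/cm^2
log10(i0) = -4.995

-4.995


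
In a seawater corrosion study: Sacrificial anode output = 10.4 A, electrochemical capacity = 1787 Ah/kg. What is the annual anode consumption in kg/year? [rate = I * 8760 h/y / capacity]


Annual consumption = current * hours per year / capacity
Rate = 10.4 * 8760 / 1787 = 51.0 kg/year

51.0 kg/year


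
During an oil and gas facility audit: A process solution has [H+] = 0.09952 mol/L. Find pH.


pH = −log10[H+]
pH = −log10(0.09952) = 1.0

1.0


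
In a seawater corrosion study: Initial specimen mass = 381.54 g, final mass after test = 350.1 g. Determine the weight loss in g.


Weight loss = initial − final
WL = 381.54 − 350.1 = 31.44 g

31.44 g


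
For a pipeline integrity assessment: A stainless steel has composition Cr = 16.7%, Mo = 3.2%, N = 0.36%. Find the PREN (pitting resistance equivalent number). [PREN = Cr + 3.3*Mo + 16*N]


Apply the PREN formula: PREN = Cr + 3.3*Mo + 16*N
PREN = 16.7 + 3.3*3.2 + 16*0.36
PREN = 16.7 + 10.56 + 5.76 = 33.02

33.02


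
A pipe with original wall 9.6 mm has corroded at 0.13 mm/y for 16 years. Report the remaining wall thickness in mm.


Remaining wall = original − CR × time
t = 9.6 − 0.13*16 = 9.6 − 2.08 = 7.52 mm

7.52 mm


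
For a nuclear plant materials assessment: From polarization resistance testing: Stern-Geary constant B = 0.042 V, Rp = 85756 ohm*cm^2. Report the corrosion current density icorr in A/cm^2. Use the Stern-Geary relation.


Apply the Stern-Geary relation: icorr = B / Rp
icorr = 0.042 / 85756 = 4.898×10^-7 A/cm^2

4.898×10^-7 A/cm^2


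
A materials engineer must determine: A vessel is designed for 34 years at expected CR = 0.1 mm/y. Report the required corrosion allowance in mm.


Corrosion allowance = CR × design life
CA = 0.1 * 34 = 3.4 mm

3.4 mm


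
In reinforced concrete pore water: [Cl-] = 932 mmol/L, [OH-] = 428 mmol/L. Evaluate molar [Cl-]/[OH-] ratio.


Threshold parameter = [Cl-] / [OH-] (molar basis; both in mmol/L, so units cancel)
Ratio = 932 / 428 = 2.18

2.18


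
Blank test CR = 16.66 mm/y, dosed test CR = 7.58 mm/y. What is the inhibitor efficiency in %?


Apply the inhibitor-efficiency definition: IE = (CR_blank − CR_inh)/CR_blank × 100
IE = (16.66 − 7.58) / 16.66 × 100
IE = 9.08 / 16.66 × 100 = 54.5 %

54.5 %


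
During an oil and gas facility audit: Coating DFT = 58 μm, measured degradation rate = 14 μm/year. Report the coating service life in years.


Service life = thickness / degradation rate
Life = 58 / 14 = 4.1 years

4.1 years


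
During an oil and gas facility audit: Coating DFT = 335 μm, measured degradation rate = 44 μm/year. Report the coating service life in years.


Service life = thickness / degradation rate
Life = 335 / 44 = 7.6 years

7.6 years


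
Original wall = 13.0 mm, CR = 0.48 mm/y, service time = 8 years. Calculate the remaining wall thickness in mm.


Remaining wall = original − CR × time
t = 13.0 − 0.48*8 = 13.0 − 3.84 = 9.16 mm

9.16 mm


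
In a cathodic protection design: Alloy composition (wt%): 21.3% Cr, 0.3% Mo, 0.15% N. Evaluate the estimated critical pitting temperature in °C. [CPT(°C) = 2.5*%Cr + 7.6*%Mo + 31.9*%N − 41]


Apply the ASTM G48 empirical CPT estimate: CPT(°C) = 2.5*%Cr + 7.6*%Mo + 31.9*%N − 41
2.5*21.3 = 53.25; 7.6*0.3 = 2.28; 31.9*0.15 = 4.785
CPT = 53.25 + 2.28 + 4.785 − 41 = 19.315 °C
Rounded to 0.1 °C: CPT ≈ 19.3 °C

19.3 °C


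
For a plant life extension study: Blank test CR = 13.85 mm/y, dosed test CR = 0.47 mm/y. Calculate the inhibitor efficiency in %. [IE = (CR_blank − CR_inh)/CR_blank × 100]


Apply the inhibitor-efficiency definition: IE = (CR_blank − CR_inh)/CR_blank × 100
IE = (13.85 − 0.47) / 13.85 × 100
IE = 13.38 / 13.85 × 100 = 96.6 %

96.6 %


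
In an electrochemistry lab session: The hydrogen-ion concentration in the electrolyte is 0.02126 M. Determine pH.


pH = −log10[H+]
pH = −log10(0.02126) = 1.67

1.67


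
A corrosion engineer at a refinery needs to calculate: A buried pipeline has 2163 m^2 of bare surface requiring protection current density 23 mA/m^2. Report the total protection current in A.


I = area * current density, then convert mA → A (÷1000)
I = 2163 * 23 / 1000 = 49.75 A

49.75 A


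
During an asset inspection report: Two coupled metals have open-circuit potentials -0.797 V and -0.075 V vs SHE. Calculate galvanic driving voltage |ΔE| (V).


Driving voltage is the absolute potential difference.
|ΔE| = |-0.797 − (-0.075)| = 0.722 V

0.722 V


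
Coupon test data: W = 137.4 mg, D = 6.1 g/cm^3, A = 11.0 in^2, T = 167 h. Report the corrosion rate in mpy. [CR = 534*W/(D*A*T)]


Apply the mpy weight-loss relation: CR = 534 * W / (D * A * T)
Numerator: 534 * 137.4 = 73371.6
Denominator: 6.1 * 11.0 * 167 = 11205.7
CR = 73371.6 / 11205.7 = 6.548 mpy

6.548 mpy


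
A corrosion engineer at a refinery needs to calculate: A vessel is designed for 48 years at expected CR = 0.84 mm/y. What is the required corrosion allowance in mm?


Corrosion allowance = CR × design life
CA = 0.84 * 48 = 40.32 mm

40.32 mm


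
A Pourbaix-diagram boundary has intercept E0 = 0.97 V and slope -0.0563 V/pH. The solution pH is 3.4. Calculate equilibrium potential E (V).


Apply the Pourbaix line equation: E = E0 + slope*pH
E = 0.97 + (-0.0563)*3.4 = 0.97 + (-0.19142) = 0.77858 V
Rounded to 3 decimal places: E = 0.779 V

0.779 V


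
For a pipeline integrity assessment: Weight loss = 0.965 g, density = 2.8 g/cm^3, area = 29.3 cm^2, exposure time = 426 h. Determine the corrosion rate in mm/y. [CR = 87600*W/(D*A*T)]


Apply the mm/y weight-loss relation: CR = 87600 * W / (D * A * T)
Numerator: 87600 * 0.965 = 84534.0
Denominator: 2.8 * 29.3 * 426 = 34949.04
CR = 84534.0 / 34949.04 = 2.418779 mm/y

2.418779 mm/y


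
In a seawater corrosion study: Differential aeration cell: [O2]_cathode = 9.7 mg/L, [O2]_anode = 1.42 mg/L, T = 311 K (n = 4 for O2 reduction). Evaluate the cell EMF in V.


Apply the Nernst concentration-cell relation: E = (RT/nF)*ln(C_cathode/C_anode)
RT/nF = 8.314*311/(4*96485) = 0.00669963 V
ln(9.7/1.42) = 1.92147
E = 0.00669963 * 1.92147 = 0.01287 V

0.01287 V


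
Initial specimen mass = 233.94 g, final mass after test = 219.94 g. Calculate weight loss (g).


Weight loss = initial − final
WL = 233.94 − 219.94 = 14.0 g

14.0 g


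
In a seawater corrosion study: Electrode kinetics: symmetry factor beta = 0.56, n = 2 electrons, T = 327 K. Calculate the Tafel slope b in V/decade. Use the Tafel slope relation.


Apply the Tafel slope relation: b = 2.303*R*T/(beta*n*F)
Numerator: 2.303 * 8.314 * 327 = 6261.12
Denominator: 0.56 * 2 * 96485 = 108063.2
b = 6261.12 / 108063.2 = 0.058 V/decade

0.058 V/decade


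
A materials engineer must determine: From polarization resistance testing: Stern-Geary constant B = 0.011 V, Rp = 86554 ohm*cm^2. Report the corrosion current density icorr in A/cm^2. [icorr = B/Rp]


Apply the Stern-Geary relation: icorr = B / Rp
icorr = 0.011 / 86554 = 1.271×10^-7 A/cm^2

1.271×10^-7 A/cm^2


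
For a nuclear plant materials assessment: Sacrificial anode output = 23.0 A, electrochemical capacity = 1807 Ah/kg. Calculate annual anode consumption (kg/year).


Annual consumption = current * hours per year / capacity
Rate = 23.0 * 8760 / 1807 = 111.5 kg/year

111.5 kg/year


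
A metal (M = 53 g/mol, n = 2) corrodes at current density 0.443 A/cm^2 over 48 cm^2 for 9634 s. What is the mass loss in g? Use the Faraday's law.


Apply Faraday's law: m = i*A*t*M / (n*F)
Total charge passed Q = i*A*t = 0.443*48*9634 = 204857.376 C
m = Q*M/(n*F) = 204857.376*53/(2*96485) = 56.26492 g

56.26492 g


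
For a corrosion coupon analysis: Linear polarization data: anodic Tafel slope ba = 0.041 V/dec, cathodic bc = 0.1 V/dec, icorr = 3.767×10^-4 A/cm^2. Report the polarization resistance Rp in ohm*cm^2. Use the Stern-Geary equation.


Apply the Stern-Geary equation: Rp = ba*bc / (2.303*icorr*(ba+bc))
ba*bc = 0.041*0.1 = 0.0041
ba+bc = 0.141; 2.303*icorr*(ba+bc) = 2.303*3.767×10^-4*0.141 = 1.2232315×10^-4
Rp = 0.0041 / 1.2232315×10^-4 = 33.5 ohm*cm^2

33.5 ohm*cm^2


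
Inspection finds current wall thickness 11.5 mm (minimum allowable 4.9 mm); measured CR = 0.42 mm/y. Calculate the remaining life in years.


Apply the remaining-life relation: RL = (t_current − t_min) / CR
RL = (11.5 − 4.9) / 0.42 = 6.6 / 0.42 = 15.7 years

15.7 years


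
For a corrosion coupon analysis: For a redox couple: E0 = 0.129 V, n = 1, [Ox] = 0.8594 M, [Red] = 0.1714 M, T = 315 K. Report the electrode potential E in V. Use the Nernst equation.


Apply the Nernst equation: E = E0 + (RT/nF)*ln([Ox]/[Red])
Step 1: RT/nF = 8.314*315/(1*96485) = 0.02714318 V
Step 2: [Ox]/[Red] = 0.8594/0.1714 = 5.014002
Step 3: ln(5.014002) = 1.612234
Step 4: correction = 0.02714318 * 1.612234 = 0.044 V
E = 0.129 + 0.044 = 0.173 V

0.173 V


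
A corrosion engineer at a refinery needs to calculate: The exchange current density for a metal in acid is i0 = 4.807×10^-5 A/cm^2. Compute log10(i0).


i0 = 4.807×10^-5 A/cm^2
log10(i0) = -4.318

-4.318


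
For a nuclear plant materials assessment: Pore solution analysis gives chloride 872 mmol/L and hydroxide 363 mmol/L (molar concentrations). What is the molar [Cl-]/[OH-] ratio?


Threshold parameter = [Cl-] / [OH-] (molar basis; both in mmol/L, so units cancel)
Ratio = 872 / 363 = 2.4

2.4


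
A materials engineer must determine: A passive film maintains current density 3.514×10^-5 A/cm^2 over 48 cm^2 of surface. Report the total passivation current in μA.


I = i_pass * A, then convert A → μA (×10^6)
I = 3.514×10^-5 * 48 * 10^6 = 1686.72 μA

1686.72 μA


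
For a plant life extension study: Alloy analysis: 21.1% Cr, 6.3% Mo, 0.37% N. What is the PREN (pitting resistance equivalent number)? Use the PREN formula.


Apply the PREN formula: PREN = Cr + 3.3*Mo + 16*N
PREN = 21.1 + 3.3*6.3 + 16*0.37
PREN = 21.1 + 20.79 + 5.92 = 47.81

47.81


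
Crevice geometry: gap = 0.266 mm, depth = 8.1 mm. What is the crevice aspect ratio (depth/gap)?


Aspect ratio = depth / gap
Ratio = 8.1 / 0.266 = 30.5

30.5


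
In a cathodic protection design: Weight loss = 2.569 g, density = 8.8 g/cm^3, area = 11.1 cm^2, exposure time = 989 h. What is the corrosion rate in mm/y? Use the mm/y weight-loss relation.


Apply the mm/y weight-loss relation: CR = 87600 * W / (D * A * T)
Numerator: 87600 * 2.569 = 225044.4
Denominator: 8.8 * 11.1 * 989 = 96605.52
CR = 225044.4 / 96605.52 = 2.329519 mm/y

2.329519 mm/y


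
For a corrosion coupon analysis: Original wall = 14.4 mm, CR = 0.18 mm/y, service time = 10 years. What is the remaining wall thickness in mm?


Remaining wall = original − CR × time
t = 14.4 − 0.18*10 = 14.4 − 1.8 = 12.6 mm

12.6 mm


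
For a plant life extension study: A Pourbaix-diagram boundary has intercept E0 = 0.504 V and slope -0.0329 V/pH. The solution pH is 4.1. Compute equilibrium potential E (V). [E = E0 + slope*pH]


Apply the Pourbaix line equation: E = E0 + slope*pH
E = 0.504 + (-0.0329)*4.1 = 0.504 + (-0.13489) = 0.36911 V
Rounded to 4 decimal places: E = 0.3691 V

0.3691 V


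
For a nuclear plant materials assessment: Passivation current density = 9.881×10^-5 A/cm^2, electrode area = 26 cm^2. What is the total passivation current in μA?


I = i_pass * A, then convert A → μA (×10^6)
I = 9.881×10^-5 * 26 * 10^6 = 2569.06 μA

2569.06 μA


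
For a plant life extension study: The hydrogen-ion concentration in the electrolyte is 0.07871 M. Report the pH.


pH = −log10[H+]
pH = −log10(0.07871) = 1.1

1.1


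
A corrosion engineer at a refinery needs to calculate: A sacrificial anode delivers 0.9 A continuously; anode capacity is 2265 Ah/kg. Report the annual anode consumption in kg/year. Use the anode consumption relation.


Annual consumption = current * hours per year / capacity
Rate = 0.9 * 8760 / 2265 = 3.5 kg/year

3.5 kg/year


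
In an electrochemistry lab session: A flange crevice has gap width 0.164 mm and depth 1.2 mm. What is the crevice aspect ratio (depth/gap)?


Aspect ratio = depth / gap
Ratio = 1.2 / 0.164 = 7.3

7.3


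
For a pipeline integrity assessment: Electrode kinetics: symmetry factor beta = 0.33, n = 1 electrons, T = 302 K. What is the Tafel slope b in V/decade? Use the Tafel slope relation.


Apply the Tafel slope relation: b = 2.303*R*T/(beta*n*F)
Numerator: 2.303 * 8.314 * 302 = 5782.44
Denominator: 0.33 * 1 * 96485 = 31840.05
b = 5782.44 / 31840.05 = 0.182 V/decade

0.182 V/decade
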